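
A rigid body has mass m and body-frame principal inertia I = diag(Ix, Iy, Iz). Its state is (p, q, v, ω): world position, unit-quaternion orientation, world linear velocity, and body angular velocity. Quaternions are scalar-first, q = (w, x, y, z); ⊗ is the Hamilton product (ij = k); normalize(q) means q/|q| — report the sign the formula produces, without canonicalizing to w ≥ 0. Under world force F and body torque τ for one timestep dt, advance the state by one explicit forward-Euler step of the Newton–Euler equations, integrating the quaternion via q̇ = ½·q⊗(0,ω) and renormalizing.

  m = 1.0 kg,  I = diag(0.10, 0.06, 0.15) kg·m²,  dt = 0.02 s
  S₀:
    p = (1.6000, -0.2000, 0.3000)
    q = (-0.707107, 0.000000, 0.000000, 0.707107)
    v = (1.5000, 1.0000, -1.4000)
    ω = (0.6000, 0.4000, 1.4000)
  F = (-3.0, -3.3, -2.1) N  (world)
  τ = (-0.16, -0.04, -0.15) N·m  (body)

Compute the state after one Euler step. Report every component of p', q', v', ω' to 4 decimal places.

p' = (1.6300, -0.1800, 0.2720)
q' = (-0.7169, -0.0071, 0.0014, 0.6971)
v' = (1.4400, 0.9340, -1.4420)
ω' = (0.5579, 0.4007, 1.3813)

angular accel α = (-2.1040, 0.0333, -0.9360)
ω' = ω + α·dt = (0.5579, 0.4007, 1.3813)
2q̇ = q⊗(0,ω) = (-0.9899498, -0.7071070, 0.1414214, -0.9899498)
updated quaternion q' = (-0.7169, -0.0071, 0.0014, 0.6971)
a = F/m = (-3.0000, -3.3000, -2.1000)
new position p' = (1.6300, -0.1800, 0.2720)
v + (F/m)dt = (1.4400, 0.9340, -1.4420)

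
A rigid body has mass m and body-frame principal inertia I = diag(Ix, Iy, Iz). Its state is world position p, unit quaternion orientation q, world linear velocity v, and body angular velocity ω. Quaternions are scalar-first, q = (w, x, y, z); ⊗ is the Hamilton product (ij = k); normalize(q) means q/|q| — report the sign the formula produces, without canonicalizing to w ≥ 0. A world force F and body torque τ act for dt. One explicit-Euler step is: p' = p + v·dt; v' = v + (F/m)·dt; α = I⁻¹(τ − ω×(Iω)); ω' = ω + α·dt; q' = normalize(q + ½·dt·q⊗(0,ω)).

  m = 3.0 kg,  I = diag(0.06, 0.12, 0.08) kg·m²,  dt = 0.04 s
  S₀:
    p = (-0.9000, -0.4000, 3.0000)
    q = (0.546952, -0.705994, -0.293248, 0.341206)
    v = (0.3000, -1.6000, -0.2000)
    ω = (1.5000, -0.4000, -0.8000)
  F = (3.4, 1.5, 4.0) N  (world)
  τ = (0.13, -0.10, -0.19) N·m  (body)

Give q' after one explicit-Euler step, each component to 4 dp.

q' = (0.5709, -0.6817, -0.2985, 0.3467)

Hamilton product q⊗(0,ω) = (1.2146566, 1.1915088, -0.2717670, 0.2847080)
q + ½dt·q⊗(0,ω), renormalized = (0.5709, -0.6817, -0.2985, 0.3467)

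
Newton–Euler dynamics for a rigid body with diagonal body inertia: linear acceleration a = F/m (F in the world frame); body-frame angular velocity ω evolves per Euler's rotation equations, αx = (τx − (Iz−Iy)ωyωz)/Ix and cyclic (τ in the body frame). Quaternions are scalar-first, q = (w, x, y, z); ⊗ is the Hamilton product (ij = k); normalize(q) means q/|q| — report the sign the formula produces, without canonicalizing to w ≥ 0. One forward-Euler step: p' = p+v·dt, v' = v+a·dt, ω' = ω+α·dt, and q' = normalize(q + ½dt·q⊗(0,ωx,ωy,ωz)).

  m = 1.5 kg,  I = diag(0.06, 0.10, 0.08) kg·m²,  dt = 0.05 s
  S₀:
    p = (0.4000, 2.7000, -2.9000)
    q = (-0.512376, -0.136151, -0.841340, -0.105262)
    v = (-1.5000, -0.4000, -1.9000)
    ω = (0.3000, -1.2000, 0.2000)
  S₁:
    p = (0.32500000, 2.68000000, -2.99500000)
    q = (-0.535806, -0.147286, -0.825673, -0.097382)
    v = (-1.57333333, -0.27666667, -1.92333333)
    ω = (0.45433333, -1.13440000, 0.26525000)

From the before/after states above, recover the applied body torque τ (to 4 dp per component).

τ = (0.1900, 0.1300, 0.0900)

rate change Δω = (0.15433333, 0.06560000, 0.06525000)
I·α + gyro = (0.1900, 0.1300, 0.0900)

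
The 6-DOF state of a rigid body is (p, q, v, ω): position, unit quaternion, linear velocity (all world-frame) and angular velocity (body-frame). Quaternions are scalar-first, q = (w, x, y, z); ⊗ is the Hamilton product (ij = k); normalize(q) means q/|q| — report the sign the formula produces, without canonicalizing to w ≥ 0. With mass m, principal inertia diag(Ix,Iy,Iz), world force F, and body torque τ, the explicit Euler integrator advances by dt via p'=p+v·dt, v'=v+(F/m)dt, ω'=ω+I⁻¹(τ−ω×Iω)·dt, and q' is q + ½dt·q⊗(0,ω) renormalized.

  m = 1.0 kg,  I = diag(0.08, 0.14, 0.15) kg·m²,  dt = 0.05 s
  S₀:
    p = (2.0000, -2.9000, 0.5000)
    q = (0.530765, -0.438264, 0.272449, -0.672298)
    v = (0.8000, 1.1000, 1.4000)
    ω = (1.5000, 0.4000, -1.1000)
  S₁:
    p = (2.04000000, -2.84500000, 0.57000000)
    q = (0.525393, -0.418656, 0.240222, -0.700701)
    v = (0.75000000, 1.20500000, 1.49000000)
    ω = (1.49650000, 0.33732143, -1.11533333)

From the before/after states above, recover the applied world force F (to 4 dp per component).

v₁ − v₀ = (-0.05000000, 0.10500000, 0.09000000)
m·(v₁−v₀)/dt = (-1.0000, 2.1000, 1.8000)

F = (-1.0000, 2.1000, 1.8000)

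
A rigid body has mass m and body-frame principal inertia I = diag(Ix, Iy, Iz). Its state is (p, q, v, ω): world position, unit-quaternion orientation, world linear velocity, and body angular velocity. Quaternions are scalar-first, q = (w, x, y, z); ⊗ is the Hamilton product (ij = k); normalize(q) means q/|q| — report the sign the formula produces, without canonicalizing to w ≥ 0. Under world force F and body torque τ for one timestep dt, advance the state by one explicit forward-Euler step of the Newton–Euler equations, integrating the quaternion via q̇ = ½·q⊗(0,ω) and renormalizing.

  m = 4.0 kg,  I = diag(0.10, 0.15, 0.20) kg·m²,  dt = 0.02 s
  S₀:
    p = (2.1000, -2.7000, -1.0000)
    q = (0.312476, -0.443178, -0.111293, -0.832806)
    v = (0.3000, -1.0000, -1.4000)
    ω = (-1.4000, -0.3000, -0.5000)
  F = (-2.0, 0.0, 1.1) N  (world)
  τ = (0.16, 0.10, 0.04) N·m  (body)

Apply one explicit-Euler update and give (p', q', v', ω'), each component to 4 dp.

gyro term ω×Iω = (0.0075, -0.0700, 0.0210)
angular accel α = (1.5250, 1.1333, 0.0950)
ω' = ω + α·dt = (-1.3695, -0.2773, -0.4981)
Hamilton product q⊗(0,ω) = (-1.0702401, -0.6316617, 0.8505966, -0.1790948)
q + ½dt·q⊗(0,ω), renormalized = (0.3017, -0.4494, -0.1028, -0.8345)
a = (-0.5000, 0.0000, 0.2750)
p' = p + v·dt = (2.1060, -2.7200, -1.0280)
v + (F/m)dt = (0.2900, -1.0000, -1.3945)

p' = (2.1060, -2.7200, -1.0280)
q' = (0.3017, -0.4494, -0.1028, -0.8345)
v' = (0.2900, -1.0000, -1.3945)
ω' = (-1.3695, -0.2773, -0.4981)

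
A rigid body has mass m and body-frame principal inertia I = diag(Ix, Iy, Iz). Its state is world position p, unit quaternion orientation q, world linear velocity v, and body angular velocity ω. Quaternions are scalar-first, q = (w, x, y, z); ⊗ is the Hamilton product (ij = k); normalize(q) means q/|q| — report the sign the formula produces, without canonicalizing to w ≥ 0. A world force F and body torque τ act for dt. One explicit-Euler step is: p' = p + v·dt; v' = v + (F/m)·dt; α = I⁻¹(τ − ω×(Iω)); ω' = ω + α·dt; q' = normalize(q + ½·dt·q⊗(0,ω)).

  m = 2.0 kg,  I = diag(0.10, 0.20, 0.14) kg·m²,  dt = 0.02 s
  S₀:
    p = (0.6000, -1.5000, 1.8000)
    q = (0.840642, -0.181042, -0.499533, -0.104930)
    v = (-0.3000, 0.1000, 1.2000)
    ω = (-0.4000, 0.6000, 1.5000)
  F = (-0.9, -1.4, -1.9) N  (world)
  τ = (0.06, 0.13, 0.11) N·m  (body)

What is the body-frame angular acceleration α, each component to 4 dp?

precession coupling ω×(Iω) = (-0.0540, 0.0240, -0.0240)
(τ − ω×Iω)/I = (1.1400, 0.5300, 0.9571)

α = (1.1400, 0.5300, 0.9571)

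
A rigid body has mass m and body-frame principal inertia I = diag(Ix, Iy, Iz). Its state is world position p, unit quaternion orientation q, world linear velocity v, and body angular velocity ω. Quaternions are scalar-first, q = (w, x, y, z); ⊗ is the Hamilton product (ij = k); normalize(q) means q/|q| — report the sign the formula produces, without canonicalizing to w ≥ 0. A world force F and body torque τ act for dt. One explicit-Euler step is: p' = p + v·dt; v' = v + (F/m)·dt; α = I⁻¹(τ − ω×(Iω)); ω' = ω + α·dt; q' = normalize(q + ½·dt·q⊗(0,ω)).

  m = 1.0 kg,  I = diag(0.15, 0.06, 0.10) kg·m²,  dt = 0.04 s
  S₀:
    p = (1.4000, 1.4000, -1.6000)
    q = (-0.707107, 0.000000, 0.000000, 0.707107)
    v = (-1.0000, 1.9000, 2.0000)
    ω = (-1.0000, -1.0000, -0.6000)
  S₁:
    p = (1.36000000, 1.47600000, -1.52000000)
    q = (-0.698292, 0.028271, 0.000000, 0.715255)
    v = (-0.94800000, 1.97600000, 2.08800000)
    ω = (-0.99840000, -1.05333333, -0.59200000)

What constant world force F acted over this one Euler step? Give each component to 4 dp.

F = (1.3000, 1.9000, 2.2000)

Δv = v₁−v₀ = (0.05200000, 0.07600000, 0.08800000)
m·(v₁−v₀)/dt = (1.3000, 1.9000, 2.2000)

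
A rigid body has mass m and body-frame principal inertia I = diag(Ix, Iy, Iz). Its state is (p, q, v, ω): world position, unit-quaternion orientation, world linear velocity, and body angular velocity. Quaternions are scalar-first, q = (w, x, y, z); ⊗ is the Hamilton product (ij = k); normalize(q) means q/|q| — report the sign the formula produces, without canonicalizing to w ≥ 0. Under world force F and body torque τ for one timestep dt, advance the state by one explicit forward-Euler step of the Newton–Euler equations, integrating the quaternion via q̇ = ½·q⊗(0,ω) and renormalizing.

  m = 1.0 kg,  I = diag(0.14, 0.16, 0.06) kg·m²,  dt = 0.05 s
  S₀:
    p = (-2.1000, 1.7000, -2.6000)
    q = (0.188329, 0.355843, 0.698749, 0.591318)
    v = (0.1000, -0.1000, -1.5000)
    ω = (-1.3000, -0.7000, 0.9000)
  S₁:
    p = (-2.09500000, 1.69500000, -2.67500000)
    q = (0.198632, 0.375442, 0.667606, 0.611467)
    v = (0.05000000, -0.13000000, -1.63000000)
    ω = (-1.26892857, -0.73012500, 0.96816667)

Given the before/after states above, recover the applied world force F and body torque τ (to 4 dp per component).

rate change Δω = (0.03107143, -0.03012500, 0.06816667)
ω₀×(Iω₀) = (0.0630, -0.0936, 0.0182)
I·α + gyro = (0.1500, -0.1900, 0.1000)
Δv = v₁−v₀ = (-0.05000000, -0.03000000, -0.13000000)
F = m·Δv/dt = (-1.0000, -0.6000, -2.6000)

F = (-1.0000, -0.6000, -2.6000)
τ = (0.1500, -0.1900, 0.1000)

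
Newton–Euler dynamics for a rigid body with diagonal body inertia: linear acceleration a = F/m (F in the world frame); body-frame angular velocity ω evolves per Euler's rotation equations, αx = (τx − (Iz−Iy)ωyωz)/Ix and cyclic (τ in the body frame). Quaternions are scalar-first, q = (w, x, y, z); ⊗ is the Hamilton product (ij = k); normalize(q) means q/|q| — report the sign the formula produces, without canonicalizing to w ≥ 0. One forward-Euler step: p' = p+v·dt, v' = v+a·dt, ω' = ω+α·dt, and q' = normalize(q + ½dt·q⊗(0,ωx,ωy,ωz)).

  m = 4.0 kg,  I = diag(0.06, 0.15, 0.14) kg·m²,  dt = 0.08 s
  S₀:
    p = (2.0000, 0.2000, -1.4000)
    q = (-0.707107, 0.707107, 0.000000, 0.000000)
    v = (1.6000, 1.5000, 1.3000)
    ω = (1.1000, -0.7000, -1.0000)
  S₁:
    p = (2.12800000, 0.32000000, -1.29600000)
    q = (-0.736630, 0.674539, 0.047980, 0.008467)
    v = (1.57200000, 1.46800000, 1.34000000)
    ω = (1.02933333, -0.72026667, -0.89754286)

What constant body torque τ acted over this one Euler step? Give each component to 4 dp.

rate change Δω = (-0.07066667, -0.02026667, 0.10245714)
gyro term ω₀×Iω₀ = (-0.0070, 0.0880, -0.0693)
τ = I·(Δω/dt) + ω₀×(Iω₀) = (-0.0600, 0.0500, 0.1100)

τ = (-0.0600, 0.0500, 0.1100)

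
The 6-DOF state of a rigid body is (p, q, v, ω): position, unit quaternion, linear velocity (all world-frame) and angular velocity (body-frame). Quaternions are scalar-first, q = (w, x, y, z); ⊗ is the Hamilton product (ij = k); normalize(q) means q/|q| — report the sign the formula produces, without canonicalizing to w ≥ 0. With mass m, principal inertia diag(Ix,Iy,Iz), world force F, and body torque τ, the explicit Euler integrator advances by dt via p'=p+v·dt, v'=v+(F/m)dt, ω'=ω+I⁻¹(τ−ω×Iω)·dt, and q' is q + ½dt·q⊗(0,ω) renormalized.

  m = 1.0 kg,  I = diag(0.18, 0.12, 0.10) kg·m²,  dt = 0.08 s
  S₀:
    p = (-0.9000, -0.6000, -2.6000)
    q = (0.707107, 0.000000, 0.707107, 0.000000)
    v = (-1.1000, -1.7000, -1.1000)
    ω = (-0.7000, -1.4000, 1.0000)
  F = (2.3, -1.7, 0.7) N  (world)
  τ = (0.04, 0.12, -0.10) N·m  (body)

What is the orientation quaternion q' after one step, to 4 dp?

q' = (0.7447, 0.0085, 0.6657, 0.0480)

q⊗(0,ω) = (0.9899498, 0.2121321, -0.9899498, 1.2020819)
updated quaternion q' = (0.7447, 0.0085, 0.6657, 0.0480)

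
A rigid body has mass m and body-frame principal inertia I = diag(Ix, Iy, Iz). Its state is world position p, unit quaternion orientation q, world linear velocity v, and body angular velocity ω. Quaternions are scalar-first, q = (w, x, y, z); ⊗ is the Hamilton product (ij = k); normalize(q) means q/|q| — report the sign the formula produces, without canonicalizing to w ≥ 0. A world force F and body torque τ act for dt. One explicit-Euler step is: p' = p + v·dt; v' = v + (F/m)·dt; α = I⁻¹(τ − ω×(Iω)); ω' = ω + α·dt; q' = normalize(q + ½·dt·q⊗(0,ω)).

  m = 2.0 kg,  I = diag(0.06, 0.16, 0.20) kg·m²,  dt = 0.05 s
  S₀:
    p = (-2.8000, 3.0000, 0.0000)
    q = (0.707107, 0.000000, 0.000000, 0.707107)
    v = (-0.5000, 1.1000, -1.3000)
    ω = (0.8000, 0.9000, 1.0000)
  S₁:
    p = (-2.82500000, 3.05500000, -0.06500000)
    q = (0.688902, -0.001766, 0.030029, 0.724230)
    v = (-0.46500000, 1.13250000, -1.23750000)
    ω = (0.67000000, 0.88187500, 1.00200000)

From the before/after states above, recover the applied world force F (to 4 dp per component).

F = (1.4000, 1.3000, 2.5000)

velocity change Δv = (0.03500000, 0.03250000, 0.06250000)
m·(v₁−v₀)/dt = (1.4000, 1.3000, 2.5000)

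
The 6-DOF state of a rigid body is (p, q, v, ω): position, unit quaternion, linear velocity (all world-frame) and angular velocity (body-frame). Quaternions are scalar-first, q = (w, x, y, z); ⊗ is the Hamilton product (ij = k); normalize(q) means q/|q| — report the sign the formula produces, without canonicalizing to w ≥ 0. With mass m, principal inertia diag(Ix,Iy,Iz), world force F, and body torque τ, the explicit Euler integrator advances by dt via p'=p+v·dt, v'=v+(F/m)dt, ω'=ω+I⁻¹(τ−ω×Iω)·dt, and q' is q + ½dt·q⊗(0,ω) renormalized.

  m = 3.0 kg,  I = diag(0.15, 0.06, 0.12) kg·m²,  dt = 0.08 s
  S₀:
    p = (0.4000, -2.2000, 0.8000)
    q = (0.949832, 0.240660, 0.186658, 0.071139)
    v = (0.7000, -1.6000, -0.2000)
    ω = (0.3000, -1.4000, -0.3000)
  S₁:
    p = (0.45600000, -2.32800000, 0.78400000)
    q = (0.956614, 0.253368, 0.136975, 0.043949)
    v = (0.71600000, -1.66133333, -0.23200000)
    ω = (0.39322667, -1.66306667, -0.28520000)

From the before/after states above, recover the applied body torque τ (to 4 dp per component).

τ = (0.2000, -0.2000, 0.0600)

ω₁ − ω₀ = (0.09322667, -0.26306667, 0.01480000)
τ = I·(Δω/dt) + ω₀×(Iω₀) = (0.2000, -0.2000, 0.0600)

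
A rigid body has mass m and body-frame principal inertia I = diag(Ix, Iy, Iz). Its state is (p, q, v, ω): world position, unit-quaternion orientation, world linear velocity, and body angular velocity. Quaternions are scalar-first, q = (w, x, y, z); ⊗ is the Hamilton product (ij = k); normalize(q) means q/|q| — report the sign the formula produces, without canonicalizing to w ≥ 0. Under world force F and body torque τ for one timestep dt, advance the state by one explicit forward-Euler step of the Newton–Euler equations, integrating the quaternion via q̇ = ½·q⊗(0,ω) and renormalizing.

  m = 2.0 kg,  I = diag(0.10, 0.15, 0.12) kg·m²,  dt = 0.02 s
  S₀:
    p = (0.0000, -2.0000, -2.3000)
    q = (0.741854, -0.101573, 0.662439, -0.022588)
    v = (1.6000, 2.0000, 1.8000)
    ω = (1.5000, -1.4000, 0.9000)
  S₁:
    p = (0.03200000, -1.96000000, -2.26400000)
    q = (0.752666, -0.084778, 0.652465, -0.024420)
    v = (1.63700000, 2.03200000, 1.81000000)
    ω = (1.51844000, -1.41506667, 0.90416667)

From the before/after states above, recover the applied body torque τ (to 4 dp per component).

τ = (0.1300, -0.1400, -0.0800)

rate change Δω = (0.01844000, -0.01506667, 0.00416667)
ω₀×(Iω₀) = (0.0378, -0.0270, -0.1050)
applied torque τ = (0.1300, -0.1400, -0.0800)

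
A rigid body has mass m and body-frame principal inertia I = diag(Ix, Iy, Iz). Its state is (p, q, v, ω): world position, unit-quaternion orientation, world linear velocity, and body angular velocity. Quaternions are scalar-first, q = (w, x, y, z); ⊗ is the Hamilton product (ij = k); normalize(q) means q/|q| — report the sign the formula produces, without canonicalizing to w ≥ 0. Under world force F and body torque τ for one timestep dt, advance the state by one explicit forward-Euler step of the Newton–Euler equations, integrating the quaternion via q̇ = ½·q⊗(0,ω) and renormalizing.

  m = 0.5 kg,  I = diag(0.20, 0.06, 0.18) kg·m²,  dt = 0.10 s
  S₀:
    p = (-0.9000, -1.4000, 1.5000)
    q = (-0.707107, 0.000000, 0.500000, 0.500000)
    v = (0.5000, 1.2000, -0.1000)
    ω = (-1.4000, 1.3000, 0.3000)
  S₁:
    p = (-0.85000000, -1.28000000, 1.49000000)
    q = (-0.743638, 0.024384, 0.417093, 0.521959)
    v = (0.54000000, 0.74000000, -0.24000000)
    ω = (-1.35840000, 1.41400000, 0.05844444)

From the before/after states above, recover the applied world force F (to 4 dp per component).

v₁ − v₀ = (0.04000000, -0.46000000, -0.14000000)
F = m·Δv/dt = (0.2000, -2.3000, -0.7000)

F = (0.2000, -2.3000, -0.7000)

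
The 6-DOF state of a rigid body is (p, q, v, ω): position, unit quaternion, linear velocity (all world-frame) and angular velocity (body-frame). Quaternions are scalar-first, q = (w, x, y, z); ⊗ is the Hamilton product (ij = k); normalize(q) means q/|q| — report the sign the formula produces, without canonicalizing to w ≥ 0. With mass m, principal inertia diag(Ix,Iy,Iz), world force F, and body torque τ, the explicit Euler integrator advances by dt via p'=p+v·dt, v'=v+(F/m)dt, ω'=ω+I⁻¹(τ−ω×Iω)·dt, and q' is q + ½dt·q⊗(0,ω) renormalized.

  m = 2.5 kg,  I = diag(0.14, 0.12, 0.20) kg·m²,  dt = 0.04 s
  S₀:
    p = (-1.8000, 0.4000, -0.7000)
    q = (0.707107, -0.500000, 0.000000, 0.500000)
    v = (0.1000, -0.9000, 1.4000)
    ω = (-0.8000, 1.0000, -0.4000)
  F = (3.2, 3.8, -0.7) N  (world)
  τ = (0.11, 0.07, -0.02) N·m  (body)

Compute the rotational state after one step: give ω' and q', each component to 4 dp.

α = I⁻¹(τ − ω×Iω) = (1.0143, 0.7433, -0.1800)
ω + α·dt = (-0.7594, 1.0297, -0.4072)
Hamilton product q⊗(0,ω) = (-0.2000000, -1.0656856, 0.1071070, -0.7828428)
q + ½dt·q⊗(0,ω), renormalized = (0.7029, -0.5211, 0.0021, 0.4842)

ω' = (-0.7594, 1.0297, -0.4072)
q' = (0.7029, -0.5211, 0.0021, 0.4842)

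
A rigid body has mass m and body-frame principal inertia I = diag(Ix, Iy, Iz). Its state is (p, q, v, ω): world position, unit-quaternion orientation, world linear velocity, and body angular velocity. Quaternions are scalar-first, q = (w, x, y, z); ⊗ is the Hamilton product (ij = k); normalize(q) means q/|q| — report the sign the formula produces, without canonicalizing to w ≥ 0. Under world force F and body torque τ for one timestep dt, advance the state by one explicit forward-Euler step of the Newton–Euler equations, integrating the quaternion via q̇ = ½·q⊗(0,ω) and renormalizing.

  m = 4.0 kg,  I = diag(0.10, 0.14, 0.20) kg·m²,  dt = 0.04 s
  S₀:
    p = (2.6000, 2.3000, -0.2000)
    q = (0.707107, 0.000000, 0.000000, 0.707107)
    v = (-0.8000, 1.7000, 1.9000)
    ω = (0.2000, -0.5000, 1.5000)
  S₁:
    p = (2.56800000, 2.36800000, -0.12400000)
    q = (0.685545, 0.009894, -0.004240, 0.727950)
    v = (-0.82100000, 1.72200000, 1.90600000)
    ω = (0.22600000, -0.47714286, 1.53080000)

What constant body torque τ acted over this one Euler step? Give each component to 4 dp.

τ = (0.0200, 0.0500, 0.1500)

ω₁ − ω₀ = (0.02600000, 0.02285714, 0.03080000)
gyro term ω₀×Iω₀ = (-0.0450, -0.0300, -0.0040)
I·α + gyro = (0.0200, 0.0500, 0.1500)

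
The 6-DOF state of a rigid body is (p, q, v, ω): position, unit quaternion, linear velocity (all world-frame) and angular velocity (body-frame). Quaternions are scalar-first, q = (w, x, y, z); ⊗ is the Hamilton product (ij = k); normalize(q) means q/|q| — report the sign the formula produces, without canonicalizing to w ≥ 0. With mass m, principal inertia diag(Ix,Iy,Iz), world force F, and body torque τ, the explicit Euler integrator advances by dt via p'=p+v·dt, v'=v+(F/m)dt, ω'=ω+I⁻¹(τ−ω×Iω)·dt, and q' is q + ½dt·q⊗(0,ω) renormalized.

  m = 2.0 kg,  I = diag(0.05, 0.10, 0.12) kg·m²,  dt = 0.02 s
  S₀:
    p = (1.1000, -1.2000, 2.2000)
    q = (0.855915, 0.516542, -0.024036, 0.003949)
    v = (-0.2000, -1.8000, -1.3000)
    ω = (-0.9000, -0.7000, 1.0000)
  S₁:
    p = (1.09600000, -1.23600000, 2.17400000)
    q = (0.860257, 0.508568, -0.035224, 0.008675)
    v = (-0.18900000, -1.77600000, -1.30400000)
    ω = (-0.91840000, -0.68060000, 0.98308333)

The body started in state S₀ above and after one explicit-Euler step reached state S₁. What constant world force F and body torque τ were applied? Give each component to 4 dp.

velocity change Δv = (0.01100000, 0.02400000, -0.00400000)
m·(v₁−v₀)/dt = (1.1000, 2.4000, -0.4000)
ω₁ − ω₀ = (-0.01840000, 0.01940000, -0.01691667)
applied torque τ = (-0.0600, 0.1600, -0.0700)

F = (1.1000, 2.4000, -0.4000)
τ = (-0.0600, 0.1600, -0.0700)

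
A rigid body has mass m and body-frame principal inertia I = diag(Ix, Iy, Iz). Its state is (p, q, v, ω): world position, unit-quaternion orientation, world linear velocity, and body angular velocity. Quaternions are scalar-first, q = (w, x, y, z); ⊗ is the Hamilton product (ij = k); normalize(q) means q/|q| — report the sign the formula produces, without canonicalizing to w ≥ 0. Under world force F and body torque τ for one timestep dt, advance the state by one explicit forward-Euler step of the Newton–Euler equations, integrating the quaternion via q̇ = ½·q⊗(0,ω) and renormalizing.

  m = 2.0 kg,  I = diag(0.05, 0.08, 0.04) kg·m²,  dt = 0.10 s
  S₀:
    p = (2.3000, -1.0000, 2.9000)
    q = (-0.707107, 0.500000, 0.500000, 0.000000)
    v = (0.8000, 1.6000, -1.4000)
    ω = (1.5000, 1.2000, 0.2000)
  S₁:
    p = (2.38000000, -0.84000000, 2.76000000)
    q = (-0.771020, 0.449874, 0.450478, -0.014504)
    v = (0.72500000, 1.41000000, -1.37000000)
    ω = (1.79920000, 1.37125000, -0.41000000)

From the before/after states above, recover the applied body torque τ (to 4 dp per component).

ω₁ − ω₀ = (0.29920000, 0.17125000, -0.61000000)
gyro term ω₀×Iω₀ = (-0.0096, 0.0030, 0.0540)
applied torque τ = (0.1400, 0.1400, -0.1900)

τ = (0.1400, 0.1400, -0.1900)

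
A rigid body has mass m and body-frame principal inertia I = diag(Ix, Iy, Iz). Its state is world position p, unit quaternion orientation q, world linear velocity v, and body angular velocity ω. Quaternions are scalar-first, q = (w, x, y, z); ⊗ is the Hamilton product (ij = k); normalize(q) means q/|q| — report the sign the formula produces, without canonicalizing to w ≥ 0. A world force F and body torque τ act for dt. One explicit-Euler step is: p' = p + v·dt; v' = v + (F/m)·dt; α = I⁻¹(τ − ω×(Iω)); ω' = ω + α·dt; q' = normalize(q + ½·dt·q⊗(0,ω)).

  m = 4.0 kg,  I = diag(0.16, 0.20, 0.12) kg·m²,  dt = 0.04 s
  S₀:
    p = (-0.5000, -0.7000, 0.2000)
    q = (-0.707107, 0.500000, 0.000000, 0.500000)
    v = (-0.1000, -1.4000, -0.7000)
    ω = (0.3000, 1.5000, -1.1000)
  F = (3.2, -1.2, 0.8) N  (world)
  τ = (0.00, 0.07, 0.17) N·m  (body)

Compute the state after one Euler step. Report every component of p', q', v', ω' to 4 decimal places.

p' = (-0.5040, -0.7560, 0.1720)
q' = (-0.6986, 0.4804, -0.0072, 0.5302)
v' = (-0.0680, -1.4120, -0.6920)
ω' = (0.2670, 1.5166, -1.0493)

a = F/m = (0.8000, -0.3000, 0.2000)
new position p' = (-0.5040, -0.7560, 0.1720)
new velocity v' = (-0.0680, -1.4120, -0.6920)
precession coupling ω×(Iω) = (0.1320, -0.0132, 0.0180)
angular accel α = (-0.8250, 0.4160, 1.2667)
ω' = ω + α·dt = (0.2670, 1.5166, -1.0493)
q⊗(0,ω) = (0.4000000, -0.9621321, -0.3606605, 1.5278177)
q' = normalize(q + ½dt·q⊗(0,ω)) = (-0.6986, 0.4804, -0.0072, 0.5302)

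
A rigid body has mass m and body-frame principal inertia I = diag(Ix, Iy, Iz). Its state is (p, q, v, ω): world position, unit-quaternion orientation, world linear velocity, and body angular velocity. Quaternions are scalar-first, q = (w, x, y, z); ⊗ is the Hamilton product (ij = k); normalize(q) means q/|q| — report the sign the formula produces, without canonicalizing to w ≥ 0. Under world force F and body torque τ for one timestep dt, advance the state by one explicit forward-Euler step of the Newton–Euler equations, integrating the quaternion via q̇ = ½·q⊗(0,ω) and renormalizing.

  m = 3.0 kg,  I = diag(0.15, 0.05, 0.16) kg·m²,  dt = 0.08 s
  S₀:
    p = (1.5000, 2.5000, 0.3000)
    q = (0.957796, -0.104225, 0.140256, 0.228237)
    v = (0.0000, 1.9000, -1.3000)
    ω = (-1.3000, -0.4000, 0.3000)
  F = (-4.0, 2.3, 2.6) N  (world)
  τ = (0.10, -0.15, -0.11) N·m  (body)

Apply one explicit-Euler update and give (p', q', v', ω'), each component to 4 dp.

p' = (1.5000, 2.6520, 0.1960)
q' = (0.9504, -0.1485, 0.1141, 0.2483)
v' = (-0.1067, 1.9613, -1.2307)
ω' = (-1.2396, -0.6462, 0.2710)

ω×(Iω) gyroscopic = (-0.0132, 0.0039, -0.0520)
angular accel α = (0.7547, -3.0780, -0.3625)
ω + α·dt = (-1.2396, -0.6462, 0.2710)
Hamilton product q⊗(0,ω) = (-0.1478612, -1.1117632, -0.6485590, 0.5113616)
updated quaternion q' = (0.9504, -0.1485, 0.1141, 0.2483)
p' = p + v·dt = (1.5000, 2.6520, 0.1960)
v' = v + a·dt = (-0.1067, 1.9613, -1.2307)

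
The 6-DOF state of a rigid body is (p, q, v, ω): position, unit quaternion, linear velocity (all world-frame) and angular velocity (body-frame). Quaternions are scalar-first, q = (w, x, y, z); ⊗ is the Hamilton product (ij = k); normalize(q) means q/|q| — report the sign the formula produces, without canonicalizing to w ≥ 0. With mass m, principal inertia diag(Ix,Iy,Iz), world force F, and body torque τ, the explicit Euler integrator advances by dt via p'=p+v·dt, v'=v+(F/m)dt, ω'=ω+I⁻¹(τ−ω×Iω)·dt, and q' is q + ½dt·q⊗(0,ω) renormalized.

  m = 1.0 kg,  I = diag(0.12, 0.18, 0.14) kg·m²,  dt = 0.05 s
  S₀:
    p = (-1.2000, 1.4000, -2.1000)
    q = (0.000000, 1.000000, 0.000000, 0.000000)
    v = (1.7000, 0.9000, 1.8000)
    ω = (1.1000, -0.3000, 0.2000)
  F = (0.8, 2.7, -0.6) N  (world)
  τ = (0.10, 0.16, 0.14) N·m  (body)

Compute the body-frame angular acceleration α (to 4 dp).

gyro term ω×Iω = (0.0024, -0.0044, -0.0198)
α = I⁻¹(τ − ω×Iω) = (0.8133, 0.9133, 1.1414)

α = (0.8133, 0.9133, 1.1414)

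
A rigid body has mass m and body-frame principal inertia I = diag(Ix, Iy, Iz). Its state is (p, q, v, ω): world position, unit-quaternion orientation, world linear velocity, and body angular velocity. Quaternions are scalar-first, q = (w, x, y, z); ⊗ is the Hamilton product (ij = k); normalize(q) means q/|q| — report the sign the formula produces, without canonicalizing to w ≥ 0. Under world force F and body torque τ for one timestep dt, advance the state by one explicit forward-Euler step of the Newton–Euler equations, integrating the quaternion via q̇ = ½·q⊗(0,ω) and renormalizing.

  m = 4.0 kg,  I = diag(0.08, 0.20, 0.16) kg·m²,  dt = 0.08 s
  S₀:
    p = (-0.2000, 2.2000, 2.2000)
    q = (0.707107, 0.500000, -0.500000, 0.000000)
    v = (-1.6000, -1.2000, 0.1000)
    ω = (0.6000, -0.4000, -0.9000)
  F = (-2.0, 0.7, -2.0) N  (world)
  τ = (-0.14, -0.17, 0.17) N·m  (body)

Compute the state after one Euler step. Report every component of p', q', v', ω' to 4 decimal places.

p' = p + v·dt = (-0.3280, 2.1040, 2.2080)
v' = v + a·dt = (-1.6400, -1.1860, 0.0600)
angular accel α = (-1.5700, -1.0660, 1.2425)
ω + α·dt = (0.4744, -0.4853, -0.8006)
Hamilton product q⊗(0,ω) = (-0.5000000, 0.8742642, 0.1671572, -0.5363963)
updated quaternion q' = (0.6864, 0.5344, -0.4928, -0.0214)

p' = (-0.3280, 2.1040, 2.2080)
q' = (0.6864, 0.5344, -0.4928, -0.0214)
v' = (-1.6400, -1.1860, 0.0600)
ω' = (0.4744, -0.4853, -0.8006)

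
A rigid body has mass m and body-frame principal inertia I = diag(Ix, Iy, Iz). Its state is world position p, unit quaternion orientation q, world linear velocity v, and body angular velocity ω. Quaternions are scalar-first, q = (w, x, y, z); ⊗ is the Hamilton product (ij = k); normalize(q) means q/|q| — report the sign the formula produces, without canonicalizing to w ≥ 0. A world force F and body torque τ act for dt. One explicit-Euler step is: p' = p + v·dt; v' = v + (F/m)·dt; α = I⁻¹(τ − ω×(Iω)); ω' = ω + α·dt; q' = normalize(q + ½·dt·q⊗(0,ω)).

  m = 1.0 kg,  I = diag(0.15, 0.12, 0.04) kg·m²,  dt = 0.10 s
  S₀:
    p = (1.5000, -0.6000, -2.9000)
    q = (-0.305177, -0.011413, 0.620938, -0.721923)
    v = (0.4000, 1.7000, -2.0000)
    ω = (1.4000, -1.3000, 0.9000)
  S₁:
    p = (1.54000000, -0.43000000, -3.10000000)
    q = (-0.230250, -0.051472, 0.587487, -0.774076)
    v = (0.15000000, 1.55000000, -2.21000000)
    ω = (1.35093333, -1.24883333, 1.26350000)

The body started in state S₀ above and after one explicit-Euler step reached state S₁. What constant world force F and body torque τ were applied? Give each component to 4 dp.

F = (-2.5000, -1.5000, -2.1000)
τ = (0.0200, 0.2000, 0.2000)

Δv = v₁−v₀ = (-0.25000000, -0.15000000, -0.21000000)
applied force F = (-2.5000, -1.5000, -2.1000)
Δω = ω₁−ω₀ = (-0.04906667, 0.05116667, 0.36350000)
gyro term ω₀×Iω₀ = (0.0936, 0.1386, 0.0546)
τ = I·(Δω/dt) + ω₀×(Iω₀) = (0.0200, 0.2000, 0.2000)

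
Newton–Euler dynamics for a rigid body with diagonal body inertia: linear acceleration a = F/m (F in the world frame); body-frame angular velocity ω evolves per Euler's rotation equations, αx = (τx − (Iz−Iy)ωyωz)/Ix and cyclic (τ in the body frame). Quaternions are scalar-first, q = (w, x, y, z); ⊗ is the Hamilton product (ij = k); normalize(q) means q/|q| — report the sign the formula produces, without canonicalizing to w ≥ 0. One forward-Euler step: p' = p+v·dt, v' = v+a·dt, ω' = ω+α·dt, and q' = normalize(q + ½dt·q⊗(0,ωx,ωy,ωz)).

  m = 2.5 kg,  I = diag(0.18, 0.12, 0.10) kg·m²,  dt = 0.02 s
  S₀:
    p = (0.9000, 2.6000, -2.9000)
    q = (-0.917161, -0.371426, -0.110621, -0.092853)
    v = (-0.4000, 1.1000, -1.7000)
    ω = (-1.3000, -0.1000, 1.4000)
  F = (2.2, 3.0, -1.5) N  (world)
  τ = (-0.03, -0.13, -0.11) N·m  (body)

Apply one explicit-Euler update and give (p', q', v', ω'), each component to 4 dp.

linear accel F/m = (0.8800, 1.2000, -0.6000)
p + v·dt = (0.8920, 2.6220, -2.9340)
new velocity v' = (-0.3824, 1.1240, -1.7120)
ω×(Iω) gyroscopic = (0.0028, -0.1456, -0.0078)
(τ − ω×Iω)/I = (-0.1822, 0.1300, -1.0220)
new body rate ω' = (-1.3036, -0.0974, 1.3796)
2q̇ = q⊗(0,ω) = (-0.3639217, 1.0281546, 0.7324214, -1.3906901)
q' = normalize(q + ½dt·q⊗(0,ω)) = (-0.9206, -0.3611, -0.1033, -0.1067)

p' = (0.8920, 2.6220, -2.9340)
q' = (-0.9206, -0.3611, -0.1033, -0.1067)
v' = (-0.3824, 1.1240, -1.7120)
ω' = (-1.3036, -0.0974, 1.3796)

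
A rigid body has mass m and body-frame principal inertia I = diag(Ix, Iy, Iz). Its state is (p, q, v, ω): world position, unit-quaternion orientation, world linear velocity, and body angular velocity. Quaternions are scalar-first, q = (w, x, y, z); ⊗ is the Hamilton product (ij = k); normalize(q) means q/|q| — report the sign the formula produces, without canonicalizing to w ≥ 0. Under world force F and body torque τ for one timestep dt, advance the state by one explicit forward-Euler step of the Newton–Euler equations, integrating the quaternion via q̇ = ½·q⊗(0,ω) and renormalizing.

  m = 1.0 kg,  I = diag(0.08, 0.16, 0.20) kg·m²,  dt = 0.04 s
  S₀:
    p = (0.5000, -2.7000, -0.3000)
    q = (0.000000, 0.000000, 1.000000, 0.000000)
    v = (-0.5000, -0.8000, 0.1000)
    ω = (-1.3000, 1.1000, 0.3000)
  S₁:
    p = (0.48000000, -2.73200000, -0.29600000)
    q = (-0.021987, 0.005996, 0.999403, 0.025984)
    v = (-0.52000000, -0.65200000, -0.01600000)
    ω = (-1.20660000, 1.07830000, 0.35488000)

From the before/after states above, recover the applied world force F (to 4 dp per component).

velocity change Δv = (-0.02000000, 0.14800000, -0.11600000)
applied force F = (-0.5000, 3.7000, -2.9000)

F = (-0.5000, 3.7000, -2.9000)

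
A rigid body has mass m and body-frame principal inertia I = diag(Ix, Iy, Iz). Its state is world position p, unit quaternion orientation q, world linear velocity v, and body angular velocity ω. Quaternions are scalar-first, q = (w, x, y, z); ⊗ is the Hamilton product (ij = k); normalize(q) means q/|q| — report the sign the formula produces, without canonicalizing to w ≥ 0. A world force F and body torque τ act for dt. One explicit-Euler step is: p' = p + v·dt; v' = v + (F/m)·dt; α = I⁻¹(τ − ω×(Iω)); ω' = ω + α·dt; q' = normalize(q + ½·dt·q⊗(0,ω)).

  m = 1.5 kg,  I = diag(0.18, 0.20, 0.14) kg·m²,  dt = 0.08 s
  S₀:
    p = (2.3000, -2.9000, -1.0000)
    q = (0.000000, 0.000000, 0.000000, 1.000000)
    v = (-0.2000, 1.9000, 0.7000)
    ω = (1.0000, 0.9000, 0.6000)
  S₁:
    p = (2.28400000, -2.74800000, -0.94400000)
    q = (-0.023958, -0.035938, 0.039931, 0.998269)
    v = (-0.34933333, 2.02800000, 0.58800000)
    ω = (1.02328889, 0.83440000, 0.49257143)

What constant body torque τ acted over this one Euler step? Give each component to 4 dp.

Δω = ω₁−ω₀ = (0.02328889, -0.06560000, -0.10742857)
I·α + gyro = (0.0200, -0.1400, -0.1700)

τ = (0.0200, -0.1400, -0.1700)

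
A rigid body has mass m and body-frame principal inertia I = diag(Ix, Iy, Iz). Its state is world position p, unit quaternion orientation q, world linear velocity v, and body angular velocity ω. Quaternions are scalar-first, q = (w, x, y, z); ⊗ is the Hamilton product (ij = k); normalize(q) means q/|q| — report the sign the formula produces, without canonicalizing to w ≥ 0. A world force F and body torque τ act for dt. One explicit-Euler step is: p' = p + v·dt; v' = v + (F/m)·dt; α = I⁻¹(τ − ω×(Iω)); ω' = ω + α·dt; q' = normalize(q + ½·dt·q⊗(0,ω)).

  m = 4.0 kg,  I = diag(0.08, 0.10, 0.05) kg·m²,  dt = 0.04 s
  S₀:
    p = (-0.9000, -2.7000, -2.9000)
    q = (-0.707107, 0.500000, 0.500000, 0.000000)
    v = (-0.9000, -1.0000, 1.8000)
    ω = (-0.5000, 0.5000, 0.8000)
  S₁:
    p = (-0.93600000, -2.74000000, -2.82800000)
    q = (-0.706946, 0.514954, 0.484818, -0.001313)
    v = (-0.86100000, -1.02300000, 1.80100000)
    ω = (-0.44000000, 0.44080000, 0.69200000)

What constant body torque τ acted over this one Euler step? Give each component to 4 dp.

τ = (0.1000, -0.1600, -0.1400)

Δω = ω₁−ω₀ = (0.06000000, -0.05920000, -0.10800000)
precession coupling = (-0.0200, -0.0120, -0.0050)
I·α + gyro = (0.1000, -0.1600, -0.1400)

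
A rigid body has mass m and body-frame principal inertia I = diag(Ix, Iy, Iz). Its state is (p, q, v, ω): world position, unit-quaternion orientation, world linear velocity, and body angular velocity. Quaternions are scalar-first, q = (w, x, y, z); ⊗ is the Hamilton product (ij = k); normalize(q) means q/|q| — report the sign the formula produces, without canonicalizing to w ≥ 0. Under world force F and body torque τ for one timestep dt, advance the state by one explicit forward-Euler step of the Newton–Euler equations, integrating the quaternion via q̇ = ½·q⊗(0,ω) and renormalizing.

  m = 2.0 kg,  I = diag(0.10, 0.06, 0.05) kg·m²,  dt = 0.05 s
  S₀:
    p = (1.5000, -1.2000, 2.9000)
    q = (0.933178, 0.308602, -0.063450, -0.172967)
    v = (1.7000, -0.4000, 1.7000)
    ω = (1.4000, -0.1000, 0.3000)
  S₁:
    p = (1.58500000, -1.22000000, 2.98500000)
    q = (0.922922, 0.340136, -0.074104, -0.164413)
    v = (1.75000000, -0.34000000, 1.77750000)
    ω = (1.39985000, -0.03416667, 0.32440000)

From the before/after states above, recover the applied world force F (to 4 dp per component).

Δv = v₁−v₀ = (0.05000000, 0.06000000, 0.07750000)
applied force F = (2.0000, 2.4000, 3.1000)

F = (2.0000, 2.4000, 3.1000)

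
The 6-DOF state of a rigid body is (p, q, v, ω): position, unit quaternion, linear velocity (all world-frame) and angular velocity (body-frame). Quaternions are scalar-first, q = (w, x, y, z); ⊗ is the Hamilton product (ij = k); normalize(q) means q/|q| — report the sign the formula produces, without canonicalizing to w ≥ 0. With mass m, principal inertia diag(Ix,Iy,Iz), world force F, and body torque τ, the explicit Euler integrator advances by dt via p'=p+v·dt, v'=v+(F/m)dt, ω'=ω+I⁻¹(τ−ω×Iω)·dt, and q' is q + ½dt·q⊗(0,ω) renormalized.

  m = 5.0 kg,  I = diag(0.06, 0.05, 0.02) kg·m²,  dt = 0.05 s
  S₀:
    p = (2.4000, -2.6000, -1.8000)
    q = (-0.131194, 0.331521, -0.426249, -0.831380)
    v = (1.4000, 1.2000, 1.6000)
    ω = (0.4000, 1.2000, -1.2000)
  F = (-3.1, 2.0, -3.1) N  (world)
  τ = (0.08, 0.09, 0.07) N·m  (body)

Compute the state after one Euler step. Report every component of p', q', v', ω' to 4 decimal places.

gyro term ω×Iω = (0.0432, -0.0192, -0.0048)
angular accel α = (0.6133, 2.1840, 3.7400)
new body rate ω' = (0.4307, 1.3092, -1.0130)
2q̇ = q⊗(0,ω) = (-0.6187656, 1.4566772, -0.0921596, 0.7257576)
updated quaternion q' = (-0.1465, 0.3676, -0.4281, -0.8125)
p' = p + v·dt = (2.4700, -2.5400, -1.7200)
v + (F/m)dt = (1.3690, 1.2200, 1.5690)

p' = (2.4700, -2.5400, -1.7200)
q' = (-0.1465, 0.3676, -0.4281, -0.8125)
v' = (1.3690, 1.2200, 1.5690)
ω' = (0.4307, 1.3092, -1.0130)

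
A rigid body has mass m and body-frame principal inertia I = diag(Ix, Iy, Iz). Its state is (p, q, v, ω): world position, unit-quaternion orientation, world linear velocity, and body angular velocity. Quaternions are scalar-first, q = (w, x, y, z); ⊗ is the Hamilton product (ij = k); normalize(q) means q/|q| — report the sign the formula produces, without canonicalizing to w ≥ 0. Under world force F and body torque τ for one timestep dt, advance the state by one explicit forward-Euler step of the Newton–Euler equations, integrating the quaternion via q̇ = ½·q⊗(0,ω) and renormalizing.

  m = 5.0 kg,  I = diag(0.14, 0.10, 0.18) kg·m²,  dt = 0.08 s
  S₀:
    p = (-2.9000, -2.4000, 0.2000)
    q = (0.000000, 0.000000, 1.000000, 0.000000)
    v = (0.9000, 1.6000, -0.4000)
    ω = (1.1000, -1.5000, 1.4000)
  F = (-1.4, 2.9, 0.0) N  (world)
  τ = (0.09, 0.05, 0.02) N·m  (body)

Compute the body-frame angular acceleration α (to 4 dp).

precession coupling ω×(Iω) = (-0.1680, -0.0616, 0.0660)
(τ − ω×Iω)/I = (1.8429, 1.1160, -0.2556)

α = (1.8429, 1.1160, -0.2556)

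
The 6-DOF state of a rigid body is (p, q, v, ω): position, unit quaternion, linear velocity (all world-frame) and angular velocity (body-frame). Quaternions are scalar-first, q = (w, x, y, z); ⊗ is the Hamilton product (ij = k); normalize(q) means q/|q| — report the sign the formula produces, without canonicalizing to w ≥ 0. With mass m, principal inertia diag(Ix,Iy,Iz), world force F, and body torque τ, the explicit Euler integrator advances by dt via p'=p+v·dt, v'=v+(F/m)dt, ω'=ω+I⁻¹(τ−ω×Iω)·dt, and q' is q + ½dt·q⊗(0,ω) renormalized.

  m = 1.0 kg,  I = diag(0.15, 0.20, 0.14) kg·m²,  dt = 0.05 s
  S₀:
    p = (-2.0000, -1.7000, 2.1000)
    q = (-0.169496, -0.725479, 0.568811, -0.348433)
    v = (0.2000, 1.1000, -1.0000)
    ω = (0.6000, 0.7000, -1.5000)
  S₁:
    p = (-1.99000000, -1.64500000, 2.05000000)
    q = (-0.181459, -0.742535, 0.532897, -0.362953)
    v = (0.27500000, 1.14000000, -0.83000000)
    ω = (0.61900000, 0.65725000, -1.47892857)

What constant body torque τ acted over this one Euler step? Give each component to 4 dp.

τ = (0.1200, -0.1800, 0.0800)

ω₁ − ω₀ = (0.01900000, -0.04275000, 0.02107143)
precession coupling = (0.0630, -0.0090, 0.0210)
I·α + gyro = (0.1200, -0.1800, 0.0800)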